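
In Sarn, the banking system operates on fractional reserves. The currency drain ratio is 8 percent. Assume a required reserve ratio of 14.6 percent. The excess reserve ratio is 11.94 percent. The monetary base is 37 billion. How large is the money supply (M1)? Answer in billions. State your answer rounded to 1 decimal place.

115.7 billion

The money multiplier is m = (1 + c) / (rr + e + c) = (1 + 0.08) / (0.146 + 0.1194 + 0.08) ≈ 3.1268.
So M = m × MB = 3.1268 × 37 = 115.6916 billion.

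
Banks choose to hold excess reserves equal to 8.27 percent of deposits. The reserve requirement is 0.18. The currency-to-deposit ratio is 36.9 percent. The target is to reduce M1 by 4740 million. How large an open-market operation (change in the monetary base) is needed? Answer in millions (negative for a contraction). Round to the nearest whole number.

-2187 million

The money multiplier is m = (1 + c) / (rr + e + c) = (1 + 0.369) / (0.18 + 0.0827 + 0.369) ≈ 2.16717.
ΔMB = ΔM / m = (−4740) / 2.16717 ≈ -2187.1842 million.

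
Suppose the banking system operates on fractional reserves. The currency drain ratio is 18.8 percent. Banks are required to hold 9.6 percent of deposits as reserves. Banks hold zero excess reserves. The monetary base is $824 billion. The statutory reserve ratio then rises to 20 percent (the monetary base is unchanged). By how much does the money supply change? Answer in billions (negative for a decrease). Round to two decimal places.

Initially m₁ = (1 + 0.188) / (0.096 + 0.188) ≈ 4.183099, so M₁ = 4.183099 × 824 ≈ 3446.8736 billion.
After the change m₂ = (1 + 0.188) / (0.2 + 0.188) ≈ 3.061856, so M₂ = 3.061856 × 824 ≈ 2522.9693 billion.
ΔM = M₂ − M₁ = 2522.9693 − 3446.8736 = -923.9043 billion.

-923.90 billion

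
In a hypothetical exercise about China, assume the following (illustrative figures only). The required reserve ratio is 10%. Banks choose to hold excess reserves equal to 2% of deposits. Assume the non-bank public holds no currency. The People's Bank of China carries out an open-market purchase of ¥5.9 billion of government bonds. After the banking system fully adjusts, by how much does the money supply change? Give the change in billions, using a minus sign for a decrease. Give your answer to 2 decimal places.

¥49.17 billion

The money multiplier is m = 1 / (rr + e) = 1 / (0.1 + 0.02) ≈ 8.3333.
The purchase adds 5.9 billion of base, so ΔM = m × ΔMB = 8.3333 × (+5.9) ≈ 49.1665 billion.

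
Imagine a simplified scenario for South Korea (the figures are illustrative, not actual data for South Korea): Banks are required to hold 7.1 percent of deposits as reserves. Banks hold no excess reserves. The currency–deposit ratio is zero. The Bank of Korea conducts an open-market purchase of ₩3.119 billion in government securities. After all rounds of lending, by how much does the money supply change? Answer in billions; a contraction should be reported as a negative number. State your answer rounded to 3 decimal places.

₩43.930 billion

The simple money multiplier is m = 1/rr = 1/0.071 ≈ 14.08451.
An open-market purchase increases the monetary base by 3.119 billion, so ΔM = m × ΔMB = 14.08451 × 3.119 ≈ 43.9296 billion.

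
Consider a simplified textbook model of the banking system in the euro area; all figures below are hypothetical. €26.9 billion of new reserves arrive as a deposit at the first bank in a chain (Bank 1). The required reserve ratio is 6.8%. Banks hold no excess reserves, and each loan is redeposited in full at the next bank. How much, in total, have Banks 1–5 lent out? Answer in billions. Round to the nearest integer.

Bank i lends (1 − rr)^i of the original deposit: Bank 1 lends 26.9·0.9320 = 25.0708, Bank 2 lends 26.9·0.9320² ≈ 23.3660, and so on.
Summing a geometric series: total = 26.9·[0.9320·(1 − 0.9320^5) / (1 − 0.9320)] ≈ 109.4263 billion.

€109 billion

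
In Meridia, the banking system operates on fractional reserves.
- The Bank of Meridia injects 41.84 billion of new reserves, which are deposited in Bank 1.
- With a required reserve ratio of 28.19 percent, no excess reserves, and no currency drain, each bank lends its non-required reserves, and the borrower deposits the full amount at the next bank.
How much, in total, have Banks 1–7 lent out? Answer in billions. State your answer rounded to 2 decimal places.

96.09 billion

Bank i lends (1 − rr)^i of the original deposit: Bank 1 lends 41.84·0.7181 ≈ 30.0453, Bank 2 lends 41.84·0.7181² ≈ 21.5755, and so on.
Summing a geometric series: total = 41.84·[0.7181·(1 − 0.7181^7) / (1 − 0.7181)] ≈ 96.0866 billion.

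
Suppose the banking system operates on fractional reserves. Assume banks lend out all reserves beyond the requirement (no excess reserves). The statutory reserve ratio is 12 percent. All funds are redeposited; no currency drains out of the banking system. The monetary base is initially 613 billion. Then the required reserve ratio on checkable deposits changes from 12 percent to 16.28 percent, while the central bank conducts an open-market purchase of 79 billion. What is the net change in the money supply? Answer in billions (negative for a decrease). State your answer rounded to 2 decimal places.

-857.72 billion

Before: m₁ = 1 / (0.12) ≈ 8.333333, MB₁ = 613, so M₁ = 8.333333 × 613 ≈ 5108.3331 billion.
After: m₂ = 1 / (0.1628) ≈ 6.142506, MB₂ = 613 + 79 = 692, so M₂ = 6.142506 × 692 ≈ 4250.6142 billion.
ΔM = M₂ − M₁ = 4250.6142 − 5108.3331 = -857.7189 billion.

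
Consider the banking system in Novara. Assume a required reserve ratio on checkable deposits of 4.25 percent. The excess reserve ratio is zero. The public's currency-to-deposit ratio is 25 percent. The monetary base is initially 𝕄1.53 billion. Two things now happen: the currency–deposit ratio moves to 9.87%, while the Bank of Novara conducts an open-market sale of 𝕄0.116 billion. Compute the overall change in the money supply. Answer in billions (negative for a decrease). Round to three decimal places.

𝕄4.464 billion

Before: m₁ = (1 + 0.25) / (0.0425 + 0.25) ≈ 4.27350, MB₁ = 1.53, so M₁ = 4.27350 × 1.53 ≈ 6.5385 billion.
After: m₂ = (1 + 0.0987) / (0.0425 + 0.0987) ≈ 7.78116, MB₂ = 1.53 − 0.116 = 1.414, so M₂ = 7.78116 × 1.414 ≈ 11.0026 billion.
ΔM = M₂ − M₁ = 11.0026 − 6.5385 = 4.4641 billion.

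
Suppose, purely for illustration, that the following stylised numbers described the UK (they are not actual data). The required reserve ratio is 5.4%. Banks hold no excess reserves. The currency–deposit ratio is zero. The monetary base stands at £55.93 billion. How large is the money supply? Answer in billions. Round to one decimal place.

£1035.7 billion

With no currency drain or excess reserves, the money multiplier is m = 1/rr = 1/0.054 ≈ 18.5185.
Money supply M = m × MB = 18.5185 × 55.93 ≈ 1035.7397 billion.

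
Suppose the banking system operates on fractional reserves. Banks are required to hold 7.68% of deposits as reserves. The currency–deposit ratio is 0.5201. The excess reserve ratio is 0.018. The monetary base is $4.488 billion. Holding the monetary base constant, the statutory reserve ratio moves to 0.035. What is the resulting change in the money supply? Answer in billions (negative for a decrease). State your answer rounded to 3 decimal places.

Initially m₁ = (1 + 0.5201) / (0.0768 + 0.018 + 0.5201) ≈ 2.47211, so M₁ = 2.47211 × 4.488 ≈ 11.0948 billion.
After the change m₂ = (1 + 0.5201) / (0.035 + 0.018 + 0.5201) ≈ 2.65242, so M₂ = 2.65242 × 4.488 ≈ 11.9041 billion.
ΔM = M₂ − M₁ = 11.9041 − 11.0948 = 0.8093 billion.

$0.809 billion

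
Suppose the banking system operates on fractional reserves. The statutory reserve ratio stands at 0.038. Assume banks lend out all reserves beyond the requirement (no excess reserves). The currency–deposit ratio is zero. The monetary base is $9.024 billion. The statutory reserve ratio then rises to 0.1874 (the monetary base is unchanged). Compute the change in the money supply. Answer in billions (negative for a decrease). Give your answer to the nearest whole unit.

Initially m₁ = 1 / (0.038) ≈ 26.3158, so M₁ = 26.3158 × 9.024 ≈ 237.4738 billion.
After the change m₂ = 1 / (0.1874) ≈ 5.3362, so M₂ = 5.3362 × 9.024 ≈ 48.1539 billion.
ΔM = M₂ − M₁ = 48.1539 − 237.4738 = -189.3199 billion.

-189 billion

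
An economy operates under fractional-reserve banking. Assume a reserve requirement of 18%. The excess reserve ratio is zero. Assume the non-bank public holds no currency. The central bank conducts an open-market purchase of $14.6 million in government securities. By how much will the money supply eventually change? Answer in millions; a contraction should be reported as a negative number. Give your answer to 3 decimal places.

The simple money multiplier is m = 1/rr = 1/0.18 ≈ 5.555556.
An open-market purchase increases the monetary base by 14.6 million, so ΔM = m × ΔMB = 5.555556 × 14.6 ≈ 81.1111 million.

$81.111 million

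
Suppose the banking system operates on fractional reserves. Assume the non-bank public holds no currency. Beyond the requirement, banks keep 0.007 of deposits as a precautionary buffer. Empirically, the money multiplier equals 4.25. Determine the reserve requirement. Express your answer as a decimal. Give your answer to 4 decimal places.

0.2283

Using m = 4.25. Since m = (1 + c)/(c + rr + e), the denominator satisfies c + rr + e = (1 + c)/m = (1 + 0) / 4.25 ≈ 0.235294.
With c = 0 and e = 0.007, the reserve requirement is 0.235294 − 0 − 0.007 = 0.228294.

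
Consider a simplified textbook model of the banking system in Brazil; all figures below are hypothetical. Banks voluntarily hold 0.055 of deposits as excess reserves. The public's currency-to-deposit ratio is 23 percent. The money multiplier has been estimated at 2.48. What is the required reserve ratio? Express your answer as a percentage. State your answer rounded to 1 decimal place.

21.1%

Using m = 2.48. Since m = (1 + c)/(c + rr + e), the denominator satisfies c + rr + e = (1 + c)/m = (1 + 0.23) / 2.48 ≈ 0.495968.
With c = 0.23 and e = 0.055, the required reserve ratio is 0.495968 − 0.23 − 0.055 = 0.210968.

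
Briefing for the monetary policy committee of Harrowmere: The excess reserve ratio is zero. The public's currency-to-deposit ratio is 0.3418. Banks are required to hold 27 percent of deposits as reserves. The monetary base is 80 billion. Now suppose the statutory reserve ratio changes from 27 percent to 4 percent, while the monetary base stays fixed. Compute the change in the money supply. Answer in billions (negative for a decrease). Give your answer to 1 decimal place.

105.7 billion

Initially m₁ = (1 + 0.3418) / (0.27 + 0.3418) ≈ 2.1932, so M₁ = 2.1932 × 80 = 175.456 billion.
After the change m₂ = (1 + 0.3418) / (0.04 + 0.3418) ≈ 3.5144, so M₂ = 3.5144 × 80 = 281.152 billion.
ΔM = M₂ − M₁ = 281.152 − 175.456 = 105.696 billion.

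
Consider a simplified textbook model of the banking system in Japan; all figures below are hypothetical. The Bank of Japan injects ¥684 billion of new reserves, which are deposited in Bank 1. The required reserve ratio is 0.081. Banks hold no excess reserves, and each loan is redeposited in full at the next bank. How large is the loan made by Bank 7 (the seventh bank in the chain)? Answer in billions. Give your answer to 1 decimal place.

Each bank lends a fraction (1 − rr) = 0.9190 of the deposit it receives, so Bank 7 receives 684·0.9190^6 and lends 684·0.9190^7 ≈ 378.6733 billion.

¥378.7 billion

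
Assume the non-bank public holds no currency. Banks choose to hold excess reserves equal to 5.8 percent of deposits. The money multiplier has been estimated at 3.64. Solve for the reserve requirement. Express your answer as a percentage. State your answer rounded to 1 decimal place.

21.7%

Using m = 3.64. Since m = (1 + c)/(c + rr + e), the denominator satisfies c + rr + e = (1 + c)/m = (1 + 0) / 3.64 ≈ 0.274725.
With c = 0 and e = 0.058, the reserve requirement is 0.274725 − 0 − 0.058 = 0.216725.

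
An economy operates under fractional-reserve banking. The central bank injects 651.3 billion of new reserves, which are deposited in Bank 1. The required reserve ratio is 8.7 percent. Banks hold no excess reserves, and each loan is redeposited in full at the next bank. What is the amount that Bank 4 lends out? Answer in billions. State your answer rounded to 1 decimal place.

Each bank lends a fraction (1 − rr) = 0.9130 of the deposit it receives, so Bank 4 receives 651.3·0.9130^3 and lends 651.3·0.9130^4 ≈ 452.5475 billion.

452.5 billion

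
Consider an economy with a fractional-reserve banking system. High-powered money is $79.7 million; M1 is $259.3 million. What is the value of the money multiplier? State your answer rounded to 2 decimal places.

3.25

The money multiplier is m = M / MB = 259.3 / 79.7 ≈ 3.25345.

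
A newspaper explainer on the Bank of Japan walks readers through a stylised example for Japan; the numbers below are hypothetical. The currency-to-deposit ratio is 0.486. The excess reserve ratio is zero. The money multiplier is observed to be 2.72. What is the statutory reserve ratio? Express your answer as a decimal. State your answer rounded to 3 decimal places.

0.060

Using m = 2.72. Since m = (1 + c)/(c + rr + e), the denominator satisfies c + rr + e = (1 + c)/m = (1 + 0.486) / 2.72 ≈ 0.546324.
With c = 0.486 and e = 0, the statutory reserve ratio is 0.546324 − 0.486 − 0 = 0.060324.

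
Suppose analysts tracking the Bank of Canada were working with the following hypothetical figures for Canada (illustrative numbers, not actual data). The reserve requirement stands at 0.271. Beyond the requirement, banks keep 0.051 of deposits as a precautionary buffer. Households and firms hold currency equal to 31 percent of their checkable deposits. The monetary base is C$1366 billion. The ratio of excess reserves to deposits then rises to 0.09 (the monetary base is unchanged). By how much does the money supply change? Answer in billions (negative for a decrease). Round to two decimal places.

-164.57 billion

Initially m₁ = (1 + 0.31) / (0.271 + 0.051 + 0.31) ≈ 2.0727848, so M₁ = 2.0727848 × 1366 ≈ 2831.424 billion.
After the change m₂ = (1 + 0.31) / (0.271 + 0.09 + 0.31) ≈ 1.9523100, so M₂ = 1.9523100 × 1366 ≈ 2666.8555 billion.
ΔM = M₂ − M₁ = 2666.8555 − 2831.424 = -164.5685 billion.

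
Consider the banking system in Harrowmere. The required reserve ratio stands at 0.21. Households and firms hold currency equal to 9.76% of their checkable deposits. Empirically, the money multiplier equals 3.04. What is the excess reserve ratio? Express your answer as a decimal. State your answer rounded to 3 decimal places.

0.053

Using m = 3.04. Since m = (1 + c)/(c + rr + e), the denominator satisfies c + rr + e = (1 + c)/m = (1 + 0.0976) / 3.04 ≈ 0.361053.
With c = 0.0976 and rr = 0.21, the excess reserve ratio is 0.361053 − 0.0976 − 0.21 = 0.053453.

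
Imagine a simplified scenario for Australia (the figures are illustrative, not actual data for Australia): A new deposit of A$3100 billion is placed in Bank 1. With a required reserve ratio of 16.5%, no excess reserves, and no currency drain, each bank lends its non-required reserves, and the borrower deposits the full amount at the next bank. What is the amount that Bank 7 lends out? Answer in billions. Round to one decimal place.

Each bank lends a fraction (1 − rr) = 0.8350 of the deposit it receives, so Bank 7 receives 3100·0.8350^6 and lends 3100·0.8350^7 ≈ 877.3382 billion.

A$877.3 billion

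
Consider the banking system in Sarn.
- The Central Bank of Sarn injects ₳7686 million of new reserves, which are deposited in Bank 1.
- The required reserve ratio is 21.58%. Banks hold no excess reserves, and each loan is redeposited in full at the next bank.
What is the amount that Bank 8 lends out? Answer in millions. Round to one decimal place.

₳1099.3 million

Each bank lends a fraction (1 − rr) = 0.7842 of the deposit it receives, so Bank 8 receives 7686·0.7842^7 and lends 7686·0.7842^8 ≈ 1099.2971 million.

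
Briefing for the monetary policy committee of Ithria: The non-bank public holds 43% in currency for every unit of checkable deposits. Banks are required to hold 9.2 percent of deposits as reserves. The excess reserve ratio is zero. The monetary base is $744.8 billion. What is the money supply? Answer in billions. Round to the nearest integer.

The money multiplier is m = (1 + c) / (rr + c) = (1 + 0.43) / (0.092 + 0.43) ≈ 2.7395.
So M = m × MB = 2.7395 × 744.8 = 2040.3796 billion.

$2040 billion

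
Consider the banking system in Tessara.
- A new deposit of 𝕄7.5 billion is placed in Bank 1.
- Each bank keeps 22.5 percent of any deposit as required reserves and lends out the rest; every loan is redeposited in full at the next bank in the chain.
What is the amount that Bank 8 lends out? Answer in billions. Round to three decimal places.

𝕄0.976 billion

Each bank lends a fraction (1 − rr) = 0.7750 of the deposit it receives, so Bank 8 receives 7.5·0.7750^7 and lends 7.5·0.7750^8 ≈ 0.9761 billion.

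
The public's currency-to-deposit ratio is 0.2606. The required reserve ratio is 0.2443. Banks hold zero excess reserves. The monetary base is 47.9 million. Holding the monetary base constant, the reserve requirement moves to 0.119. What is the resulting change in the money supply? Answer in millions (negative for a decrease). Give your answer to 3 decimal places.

Initially m₁ = (1 + 0.2606) / (0.2443 + 0.2606) ≈ 2.496732, so M₁ = 2.496732 × 47.9 ≈ 119.5935 million.
After the change m₂ = (1 + 0.2606) / (0.119 + 0.2606) ≈ 3.320864, so M₂ = 3.320864 × 47.9 ≈ 159.0694 million.
ΔM = M₂ − M₁ = 159.0694 − 119.5935 = 39.4759 million.

39.476 million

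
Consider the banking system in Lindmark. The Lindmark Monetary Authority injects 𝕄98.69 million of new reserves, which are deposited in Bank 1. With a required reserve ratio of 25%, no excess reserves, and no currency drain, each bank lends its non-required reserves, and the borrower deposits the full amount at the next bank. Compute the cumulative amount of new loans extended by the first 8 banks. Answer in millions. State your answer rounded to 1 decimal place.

𝕄266.4 million

Bank i lends (1 − rr)^i of the original deposit: Bank 1 lends 98.69·0.7500 = 74.0175, Bank 2 lends 98.69·0.7500² ≈ 55.5131, and so on.
Summing a geometric series: total = 98.69·[0.7500·(1 − 0.7500^8) / (1 − 0.7500)] ≈ 266.4296 million.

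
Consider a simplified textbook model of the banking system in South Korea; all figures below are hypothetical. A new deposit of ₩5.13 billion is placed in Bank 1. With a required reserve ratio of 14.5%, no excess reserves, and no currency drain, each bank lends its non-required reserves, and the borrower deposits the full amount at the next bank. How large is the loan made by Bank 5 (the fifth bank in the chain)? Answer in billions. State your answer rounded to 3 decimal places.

Each bank lends a fraction (1 − rr) = 0.8550 of the deposit it receives, so Bank 5 receives 5.13·0.8550^4 and lends 5.13·0.8550^5 ≈ 2.3439 billion.

₩2.344 billion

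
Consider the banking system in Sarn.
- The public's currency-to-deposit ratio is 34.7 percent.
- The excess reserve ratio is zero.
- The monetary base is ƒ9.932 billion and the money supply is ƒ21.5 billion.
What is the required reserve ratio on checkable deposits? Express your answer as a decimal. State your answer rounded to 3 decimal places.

0.275

Using m = M/MB = 21.5/9.932 ≈ 2.164720. Since m = (1 + c)/(c + rr + e), the denominator satisfies c + rr + e = (1 + c)/m = (1 + 0.347) / 2.164720 ≈ 0.622251.
With c = 0.347 and e = 0, the required reserve ratio on checkable deposits is 0.622251 − 0.347 − 0 = 0.275251.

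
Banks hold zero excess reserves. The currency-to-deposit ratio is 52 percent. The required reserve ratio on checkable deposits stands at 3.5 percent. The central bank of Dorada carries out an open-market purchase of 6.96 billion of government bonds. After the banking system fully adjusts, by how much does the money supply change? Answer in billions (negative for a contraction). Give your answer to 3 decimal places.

19.062 billion

The money multiplier is m = (1 + c) / (rr + c) = (1 + 0.52) / (0.035 + 0.52) ≈ 2.73874.
The purchase adds 6.96 billion of base, so ΔM = m × ΔMB = 2.73874 × (+6.96) ≈ 19.0616 billion.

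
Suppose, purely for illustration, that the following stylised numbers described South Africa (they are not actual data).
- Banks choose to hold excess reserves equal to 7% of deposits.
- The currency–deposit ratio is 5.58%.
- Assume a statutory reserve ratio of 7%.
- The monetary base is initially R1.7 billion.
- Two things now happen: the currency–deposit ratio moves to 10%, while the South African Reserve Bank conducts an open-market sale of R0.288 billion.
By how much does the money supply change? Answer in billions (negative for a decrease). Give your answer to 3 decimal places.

Before: m₁ = (1 + 0.0558) / (0.07 + 0.07 + 0.0558) ≈ 5.39224, MB₁ = 1.7, so M₁ = 5.39224 × 1.7 ≈ 9.1668 billion.
After: m₂ = (1 + 0.1) / (0.07 + 0.07 + 0.1) ≈ 4.58333, MB₂ = 1.7 − 0.288 = 1.412, so M₂ = 4.58333 × 1.412 ≈ 6.4717 billion.
ΔM = M₂ − M₁ = 6.4717 − 9.1668 = -2.6951 billion.

-2.695 billion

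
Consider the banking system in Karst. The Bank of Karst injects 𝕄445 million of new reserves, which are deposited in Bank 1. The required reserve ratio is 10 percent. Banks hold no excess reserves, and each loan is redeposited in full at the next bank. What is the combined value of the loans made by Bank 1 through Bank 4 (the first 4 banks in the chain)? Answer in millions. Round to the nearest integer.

𝕄1377 million

Bank i lends (1 − rr)^i of the original deposit: Bank 1 lends 445·0.9000 = 400.5000, Bank 2 lends 445·0.9000² = 360.4500, and so on.
Summing a geometric series: total = 445·[0.9000·(1 − 0.9000^4) / (1 − 0.9000)] = 1377.3195 million.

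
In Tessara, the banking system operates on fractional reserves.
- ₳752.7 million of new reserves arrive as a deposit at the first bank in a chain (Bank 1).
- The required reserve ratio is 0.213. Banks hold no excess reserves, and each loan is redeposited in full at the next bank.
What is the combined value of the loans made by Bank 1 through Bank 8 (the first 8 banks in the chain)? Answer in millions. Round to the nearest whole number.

Bank i lends (1 − rr)^i of the original deposit: Bank 1 lends 752.7·0.7870 = 592.3749, Bank 2 lends 752.7·0.7870² ≈ 466.1990, and so on.
Summing a geometric series: total = 752.7·[0.7870·(1 − 0.7870^8) / (1 − 0.7870)] ≈ 2371.8281 million.

₳2372 million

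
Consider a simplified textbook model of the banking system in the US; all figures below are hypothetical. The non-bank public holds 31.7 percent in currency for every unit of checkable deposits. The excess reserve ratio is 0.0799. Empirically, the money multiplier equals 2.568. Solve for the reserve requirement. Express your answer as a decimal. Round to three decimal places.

0.116

Using m = 2.568. Since m = (1 + c)/(c + rr + e), the denominator satisfies c + rr + e = (1 + c)/m = (1 + 0.317) / 2.568 ≈ 0.512850.
With c = 0.317 and e = 0.0799, the reserve requirement is 0.512850 − 0.317 − 0.0799 = 0.11595.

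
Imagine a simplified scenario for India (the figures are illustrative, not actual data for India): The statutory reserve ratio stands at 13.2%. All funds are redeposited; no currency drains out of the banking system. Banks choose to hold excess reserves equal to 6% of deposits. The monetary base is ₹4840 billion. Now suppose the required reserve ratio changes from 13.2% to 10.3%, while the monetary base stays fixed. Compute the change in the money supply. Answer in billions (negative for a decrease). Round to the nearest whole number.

Initially m₁ = 1 / (0.132 + 0.06) ≈ 5.20833, so M₁ = 5.20833 × 4840 = 25208.3172 billion.
After the change m₂ = 1 / (0.103 + 0.06) ≈ 6.13497, so M₂ = 6.13497 × 4840 = 29693.2548 billion.
ΔM = M₂ − M₁ = 29693.2548 − 25208.3172 = 4484.9376 billion.

₹4485 billion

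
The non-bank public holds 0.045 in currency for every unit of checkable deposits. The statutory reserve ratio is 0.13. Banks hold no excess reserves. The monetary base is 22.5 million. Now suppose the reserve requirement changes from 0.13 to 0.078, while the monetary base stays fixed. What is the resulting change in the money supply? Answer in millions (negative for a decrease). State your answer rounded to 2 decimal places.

Initially m₁ = (1 + 0.045) / (0.13 + 0.045) ≈ 5.97143, so M₁ = 5.97143 × 22.5 ≈ 134.3572 million.
After the change m₂ = (1 + 0.045) / (0.078 + 0.045) ≈ 8.49593, so M₂ = 8.49593 × 22.5 ≈ 191.1584 million.
ΔM = M₂ − M₁ = 191.1584 − 134.3572 = 56.8012 million.

56.80 million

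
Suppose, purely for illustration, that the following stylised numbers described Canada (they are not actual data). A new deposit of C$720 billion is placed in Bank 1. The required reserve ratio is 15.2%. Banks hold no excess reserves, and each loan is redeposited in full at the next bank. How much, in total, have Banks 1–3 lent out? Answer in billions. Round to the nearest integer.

Bank i lends (1 − rr)^i of the original deposit: Bank 1 lends 720·0.8480 = 610.5600, Bank 2 lends 720·0.8480² ≈ 517.7549, and so on.
Summing a geometric series: total = 720·[0.8480·(1 − 0.8480^3) / (1 − 0.8480)] ≈ 1567.3710 billion.

C$1567 billion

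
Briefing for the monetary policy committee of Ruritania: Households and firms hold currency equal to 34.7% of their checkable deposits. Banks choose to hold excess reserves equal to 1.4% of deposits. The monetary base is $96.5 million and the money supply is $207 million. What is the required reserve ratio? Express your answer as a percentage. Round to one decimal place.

26.7%

Using m = M/MB = 207/96.5 ≈ 2.145078. Since m = (1 + c)/(c + rr + e), the denominator satisfies c + rr + e = (1 + c)/m = (1 + 0.347) / 2.145078 ≈ 0.627949.
With c = 0.347 and e = 0.014, the required reserve ratio is 0.627949 − 0.347 − 0.014 = 0.266949.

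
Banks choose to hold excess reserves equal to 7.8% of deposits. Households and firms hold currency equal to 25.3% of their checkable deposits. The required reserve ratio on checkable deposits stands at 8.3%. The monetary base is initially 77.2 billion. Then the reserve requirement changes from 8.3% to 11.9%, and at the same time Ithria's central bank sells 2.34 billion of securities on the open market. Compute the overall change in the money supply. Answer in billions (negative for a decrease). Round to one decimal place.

Before: m₁ = (1 + 0.253) / (0.083 + 0.078 + 0.253) ≈ 3.0266, MB₁ = 77.2, so M₁ = 3.0266 × 77.2 ≈ 233.6535 billion.
After: m₂ = (1 + 0.253) / (0.119 + 0.078 + 0.253) ≈ 2.7844, MB₂ = 77.2 − 2.34 = 74.86, so M₂ = 2.7844 × 74.86 ≈ 208.4402 billion.
ΔM = M₂ − M₁ = 208.4402 − 233.6535 = -25.2133 billion.

-25.2 billion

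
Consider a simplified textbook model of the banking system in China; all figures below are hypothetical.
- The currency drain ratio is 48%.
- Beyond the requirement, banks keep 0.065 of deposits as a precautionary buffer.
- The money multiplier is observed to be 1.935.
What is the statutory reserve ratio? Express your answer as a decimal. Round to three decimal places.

Using m = 1.935. Since m = (1 + c)/(c + rr + e), the denominator satisfies c + rr + e = (1 + c)/m = (1 + 0.48) / 1.935 ≈ 0.764858.
With c = 0.48 and e = 0.065, the statutory reserve ratio is 0.764858 − 0.48 − 0.065 = 0.219858.

0.220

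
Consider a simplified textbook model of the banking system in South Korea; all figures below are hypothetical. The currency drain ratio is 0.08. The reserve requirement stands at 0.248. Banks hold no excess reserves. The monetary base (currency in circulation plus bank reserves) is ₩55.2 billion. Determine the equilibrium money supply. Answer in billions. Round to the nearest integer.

₩182 billion

The money multiplier is m = (1 + c) / (rr + c) = (1 + 0.08) / (0.248 + 0.08) ≈ 3.2927.
So M = m × MB = 3.2927 × 55.2 ≈ 181.757 billion.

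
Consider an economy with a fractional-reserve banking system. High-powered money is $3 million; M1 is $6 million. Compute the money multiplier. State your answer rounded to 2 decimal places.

The money multiplier is m = M / MB = 6 / 3 = 2.00000.

2.00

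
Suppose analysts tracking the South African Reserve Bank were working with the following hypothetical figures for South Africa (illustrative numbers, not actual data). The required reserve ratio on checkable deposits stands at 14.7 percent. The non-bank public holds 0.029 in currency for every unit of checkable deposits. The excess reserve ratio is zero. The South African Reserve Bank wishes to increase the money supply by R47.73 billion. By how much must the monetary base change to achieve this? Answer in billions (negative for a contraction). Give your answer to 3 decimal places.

The money multiplier is m = (1 + c) / (rr + c) = (1 + 0.029) / (0.147 + 0.029) ≈ 5.846591.
ΔMB = ΔM / m = (+47.73) / 5.846591 ≈ 8.1637 billion.

R8.164 billion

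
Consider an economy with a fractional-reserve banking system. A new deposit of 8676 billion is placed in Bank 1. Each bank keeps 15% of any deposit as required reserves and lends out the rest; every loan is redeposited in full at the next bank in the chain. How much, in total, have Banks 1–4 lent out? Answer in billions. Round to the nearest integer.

23500 billion

Bank i lends (1 − rr)^i of the original deposit: Bank 1 lends 8676·0.8500 = 7374.6000, Bank 2 lends 8676·0.8500² = 6268.4100, and so on.
Summing a geometric series: total = 8676·[0.8500·(1 − 0.8500^4) / (1 − 0.8500)] ≈ 23500.0847 billion.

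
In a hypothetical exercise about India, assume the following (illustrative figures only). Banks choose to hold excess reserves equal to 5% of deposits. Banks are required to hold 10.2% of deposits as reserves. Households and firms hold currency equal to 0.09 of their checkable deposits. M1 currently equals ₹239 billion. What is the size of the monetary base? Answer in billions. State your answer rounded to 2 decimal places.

The money multiplier is m = (1 + c) / (rr + e + c) = (1 + 0.09) / (0.102 + 0.05 + 0.09) ≈ 4.504132.
MB = M / m = 239 / 4.504132 ≈ 53.0624 billion.

₹53.06 billion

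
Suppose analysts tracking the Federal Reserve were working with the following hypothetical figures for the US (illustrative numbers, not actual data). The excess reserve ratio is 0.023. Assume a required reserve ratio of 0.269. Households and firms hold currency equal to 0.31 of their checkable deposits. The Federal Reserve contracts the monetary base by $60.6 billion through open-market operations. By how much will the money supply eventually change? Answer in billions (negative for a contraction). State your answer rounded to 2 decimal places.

The money multiplier is m = (1 + c) / (rr + e + c) = (1 + 0.31) / (0.269 + 0.023 + 0.31) ≈ 2.17608.
The sale removes 60.6 billion of base, so ΔM = m × ΔMB = 2.17608 × (−60.6) ≈ -131.8704 billion.

-131.87 billion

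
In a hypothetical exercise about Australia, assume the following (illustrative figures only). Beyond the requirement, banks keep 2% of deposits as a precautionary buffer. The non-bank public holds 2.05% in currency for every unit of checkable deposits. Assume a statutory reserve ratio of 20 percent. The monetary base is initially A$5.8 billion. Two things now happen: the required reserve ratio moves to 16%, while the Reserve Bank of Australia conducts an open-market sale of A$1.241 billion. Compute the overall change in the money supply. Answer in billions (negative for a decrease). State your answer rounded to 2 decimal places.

Before: m₁ = (1 + 0.0205) / (0.2 + 0.02 + 0.0205) ≈ 4.2432, MB₁ = 5.8, so M₁ = 4.2432 × 5.8 ≈ 24.6106 billion.
After: m₂ = (1 + 0.0205) / (0.16 + 0.02 + 0.0205) ≈ 5.0898, MB₂ = 5.8 − 1.241 = 4.559, so M₂ = 5.0898 × 4.559 ≈ 23.2044 billion.
ΔM = M₂ − M₁ = 23.2044 − 24.6106 = -1.4062 billion.

-1.41 billion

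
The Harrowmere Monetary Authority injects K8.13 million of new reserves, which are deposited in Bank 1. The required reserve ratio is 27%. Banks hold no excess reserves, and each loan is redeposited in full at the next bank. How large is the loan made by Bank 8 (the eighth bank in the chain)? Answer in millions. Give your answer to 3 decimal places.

Each bank lends a fraction (1 − rr) = 0.7300 of the deposit it receives, so Bank 8 receives 8.13·0.7300^7 and lends 8.13·0.7300^8 ≈ 0.6557 million.

K0.656 million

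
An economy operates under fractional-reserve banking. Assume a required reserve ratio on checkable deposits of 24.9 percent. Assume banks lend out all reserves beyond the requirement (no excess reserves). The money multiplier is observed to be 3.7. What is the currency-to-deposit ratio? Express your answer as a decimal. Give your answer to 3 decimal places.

0.029

Using m = 3.7. From m = (1 + c)/(c + rr + e), rearranging gives 1 + c = m·(c + rr + e), so c·(1 − m) = m·(rr + e) − 1.
Hence c = [m·(rr + e) − 1]/(1 − m) = [3.7 × (0.249 + 0) − 1] / (1 − 3.7) ≈ 0.029148.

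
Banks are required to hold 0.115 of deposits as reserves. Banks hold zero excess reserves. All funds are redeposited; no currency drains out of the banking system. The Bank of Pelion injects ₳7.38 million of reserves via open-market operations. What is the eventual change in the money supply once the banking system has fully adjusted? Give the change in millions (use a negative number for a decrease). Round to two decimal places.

The simple money multiplier is m = 1/rr = 1/0.115 ≈ 8.6957.
An open-market purchase increases the monetary base by 7.38 million, so ΔM = m × ΔMB = 8.6957 × 7.38 ≈ 64.1743 million.

₳64.17 million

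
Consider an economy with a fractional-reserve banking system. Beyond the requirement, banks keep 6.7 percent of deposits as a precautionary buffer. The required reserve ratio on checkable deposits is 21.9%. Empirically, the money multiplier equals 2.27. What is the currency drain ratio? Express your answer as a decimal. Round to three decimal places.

Using m = 2.27. From m = (1 + c)/(c + rr + e), rearranging gives 1 + c = m·(c + rr + e), so c·(1 − m) = m·(rr + e) − 1.
Hence c = [m·(rr + e) − 1]/(1 − m) = [2.27 × (0.219 + 0.067) − 1] / (1 − 2.27) ≈ 0.276205.

0.276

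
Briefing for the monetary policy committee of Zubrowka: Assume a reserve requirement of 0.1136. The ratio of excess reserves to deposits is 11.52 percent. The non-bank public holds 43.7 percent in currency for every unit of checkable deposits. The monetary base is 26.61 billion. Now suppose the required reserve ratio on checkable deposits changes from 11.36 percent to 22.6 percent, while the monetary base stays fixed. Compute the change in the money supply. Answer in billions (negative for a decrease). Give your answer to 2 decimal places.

Initially m₁ = (1 + 0.437) / (0.1136 + 0.1152 + 0.437) ≈ 2.15831, so M₁ = 2.15831 × 26.61 ≈ 57.4326 billion.
After the change m₂ = (1 + 0.437) / (0.226 + 0.1152 + 0.437) ≈ 1.84657, so M₂ = 1.84657 × 26.61 ≈ 49.1372 billion.
ΔM = M₂ − M₁ = 49.1372 − 57.4326 = -8.2954 billion.

-8.30 billion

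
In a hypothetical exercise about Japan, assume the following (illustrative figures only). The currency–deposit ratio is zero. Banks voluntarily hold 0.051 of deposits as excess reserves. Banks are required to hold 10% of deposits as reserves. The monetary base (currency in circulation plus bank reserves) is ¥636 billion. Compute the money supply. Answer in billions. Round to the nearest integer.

¥4212 billion

The money multiplier is m = 1 / (rr + e) = 1 / (0.1 + 0.051) ≈ 6.6225.
So M = m × MB = 6.6225 × 636 = 4211.91 billion.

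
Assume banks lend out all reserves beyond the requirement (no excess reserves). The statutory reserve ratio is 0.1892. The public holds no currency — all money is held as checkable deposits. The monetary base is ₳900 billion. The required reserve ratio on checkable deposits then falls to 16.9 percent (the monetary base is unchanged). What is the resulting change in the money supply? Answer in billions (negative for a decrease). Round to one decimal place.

₳568.6 billion

Initially m₁ = 1 / (0.1892) ≈ 5.28541, so M₁ = 5.28541 × 900 = 4756.869 billion.
After the change m₂ = 1 / (0.169) ≈ 5.91716, so M₂ = 5.91716 × 900 = 5325.444 billion.
ΔM = M₂ − M₁ = 5325.444 − 4756.869 = 568.575 billion.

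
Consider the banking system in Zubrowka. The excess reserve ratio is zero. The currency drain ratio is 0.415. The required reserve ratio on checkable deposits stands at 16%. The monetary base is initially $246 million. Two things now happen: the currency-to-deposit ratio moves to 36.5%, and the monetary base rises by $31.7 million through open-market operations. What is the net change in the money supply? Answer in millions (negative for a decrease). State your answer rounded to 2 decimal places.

Before: m₁ = (1 + 0.415) / (0.16 + 0.415) ≈ 2.460870, MB₁ = 246, so M₁ = 2.460870 × 246 ≈ 605.374 million.
After: m₂ = (1 + 0.365) / (0.16 + 0.365) = 2.6, MB₂ = 246 + 31.7 = 277.7, so M₂ = 2.6 × 277.7 = 722.02 million.
ΔM = M₂ − M₁ = 722.02 − 605.374 = 116.646 million.

$116.65 million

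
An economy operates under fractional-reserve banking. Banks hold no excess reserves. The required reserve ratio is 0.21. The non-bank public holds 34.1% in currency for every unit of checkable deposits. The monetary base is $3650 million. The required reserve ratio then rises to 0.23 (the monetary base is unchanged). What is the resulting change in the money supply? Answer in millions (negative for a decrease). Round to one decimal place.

-311.1 million

Initially m₁ = (1 + 0.341) / (0.21 + 0.341) ≈ 2.433757, so M₁ = 2.433757 × 3650 ≈ 8883.2131 million.
After the change m₂ = (1 + 0.341) / (0.23 + 0.341) ≈ 2.348511, so M₂ = 2.348511 × 3650 ≈ 8572.0651 million.
ΔM = M₂ − M₁ = 8572.0651 − 8883.2131 = -311.148 million.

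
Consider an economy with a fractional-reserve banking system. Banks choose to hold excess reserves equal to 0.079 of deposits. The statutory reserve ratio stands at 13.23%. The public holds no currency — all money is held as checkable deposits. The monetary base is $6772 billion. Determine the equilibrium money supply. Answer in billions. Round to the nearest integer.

$32049 billion

The money multiplier is m = 1 / (rr + e) = 1 / (0.1323 + 0.079) ≈ 4.73261.
So M = m × MB = 4.73261 × 6772 ≈ 32049.2349 billion.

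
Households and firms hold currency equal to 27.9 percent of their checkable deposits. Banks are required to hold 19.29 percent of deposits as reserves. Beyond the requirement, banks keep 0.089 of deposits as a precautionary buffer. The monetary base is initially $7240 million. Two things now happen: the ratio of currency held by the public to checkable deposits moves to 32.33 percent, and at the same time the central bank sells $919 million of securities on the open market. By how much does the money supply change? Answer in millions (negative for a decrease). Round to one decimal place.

Before: m₁ = (1 + 0.279) / (0.1929 + 0.089 + 0.279) ≈ 2.280264, MB₁ = 7240, so M₁ = 2.280264 × 7240 ≈ 16509.1114 million.
After: m₂ = (1 + 0.3233) / (0.1929 + 0.089 + 0.3233) ≈ 2.186550, MB₂ = 7240 − 919 = 6321, so M₂ = 2.186550 × 6321 ≈ 13821.1825 million.
ΔM = M₂ − M₁ = 13821.1825 − 16509.1114 = -2687.9289 million.

-2687.9 million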